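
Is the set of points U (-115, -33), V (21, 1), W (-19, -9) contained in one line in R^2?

Yes

UV = (136, 34), UW = (96, 24).
det[UV; UW] = (136)(24) − (34)(96) = 0.
The determinant is zero, so the points are collinear.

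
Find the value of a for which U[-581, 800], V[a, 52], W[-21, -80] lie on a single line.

-105

Collinearity: (V − U) must be parallel to (W − U) = (560, -880).
Cross-multiplying the components: (a − (-581))·(-880) = (-748)·(560).
Solving gives a = -105.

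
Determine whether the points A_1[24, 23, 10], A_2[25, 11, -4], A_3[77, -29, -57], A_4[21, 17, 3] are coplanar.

No

The four points are coplanar iff the 3×3 determinant with rows A_1A_2, A_1A_3, A_1A_4 is zero.
Rows: (1, -12, -14), (53, -52, -67), (-3, -6, -7).
Expanding along the first row: (1)(-38) − (-12)(-572) + (-14)(-474) = -266.
Nonzero ⇒ not coplanar.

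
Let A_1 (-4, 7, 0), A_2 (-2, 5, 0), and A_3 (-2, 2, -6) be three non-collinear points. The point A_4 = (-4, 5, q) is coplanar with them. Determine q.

Coplanarity requires A_1A_2 · (A_1A_3 × A_1A_4) = 0.
A_1A_2 = (2, -2, 0), A_1A_3 = (2, -5, -6); the triple product is linear in q with coefficient -6 and constant term -24.
Setting it to zero: q = -4.

-4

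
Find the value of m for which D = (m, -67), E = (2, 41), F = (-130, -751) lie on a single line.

Collinearity: (D − E) must be parallel to (F − E) = (-132, -792).
Cross-multiplying the components: (m − 2)·(-792) = (-108)·(-132).
Solving gives m = -16.

-16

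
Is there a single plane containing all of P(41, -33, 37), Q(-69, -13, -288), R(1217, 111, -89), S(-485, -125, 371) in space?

The four points are coplanar iff the 3×3 determinant with rows PQ, PR, PS is zero.
Rows: (-110, 20, -325), (1176, 144, -126), (-526, -92, 334).
Expanding along the first row: (-110)(36504) − (20)(326508) + (-325)(-32448) = 0.
Zero determinant ⇒ coplanar.

Yes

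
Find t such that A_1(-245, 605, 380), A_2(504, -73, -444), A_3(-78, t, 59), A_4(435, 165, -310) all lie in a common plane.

39

The points are coplanar iff A_1A_2 · (A_1A_3 × A_1A_4) = 0.
Expanding, this is linear in t: (43510)t + (-1696890) = 0.
So t = 39.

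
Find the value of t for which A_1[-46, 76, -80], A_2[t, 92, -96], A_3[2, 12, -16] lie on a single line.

-58

Direction A_1A_3 = (48, -64, 64). From the y-coordinate of A_2, the parameter along the line is τ = (92 − 76)/(-64) = -1/4.
Then t = (-46) + (-1/4)·(48) = -58.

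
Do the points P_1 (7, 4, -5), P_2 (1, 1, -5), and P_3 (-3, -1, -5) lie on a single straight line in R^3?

P_1P_2 = (-6, -3, 0), P_1P_3 = (-10, -5, 0).
Each component of P_1P_3 is 5/3 times the corresponding component of P_1P_2, so P_1P_3 = 5/3·P_1P_2 and the points are collinear.

Yes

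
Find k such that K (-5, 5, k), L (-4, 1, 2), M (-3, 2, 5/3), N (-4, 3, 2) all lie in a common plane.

Coplanarity ⇔ det[KL; KM; KN] = 0.
Expanding, this is linear in k: (-2)k + (14/3) = 0.
So k = 7/3.

7/3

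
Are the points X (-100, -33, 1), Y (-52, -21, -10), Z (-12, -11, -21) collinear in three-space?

XY = (48, 12, -11), XZ = (88, 22, -22).
XY × XZ = (-22, 88, 0).
The cross product is nonzero, so the points do not lie on one line.

No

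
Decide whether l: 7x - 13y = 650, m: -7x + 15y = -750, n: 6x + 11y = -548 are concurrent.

No

Lines aᵢx + bᵢy = cᵢ with pairwise distinct directions are concurrent exactly when det[aᵢ bᵢ cᵢ] = 0.
Here the determinant is 28.
Nonzero, so no common point exists.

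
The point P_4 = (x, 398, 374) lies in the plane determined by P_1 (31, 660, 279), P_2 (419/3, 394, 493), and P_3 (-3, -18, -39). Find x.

The plane through P_1, P_2, P_3 has equation 229680x + 27280y − 82720z = 2046000.
Substituting P_4: (229680)x + (-20079840) = 2046000, so x = 289/3.

289/3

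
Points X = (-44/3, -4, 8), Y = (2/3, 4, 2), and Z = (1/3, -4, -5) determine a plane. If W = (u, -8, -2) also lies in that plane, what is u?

-22/3

A normal to the plane is n = XY × XZ = (-104, 328/3, -120).
W lies in the plane iff n · XW = 0.
This gives (-104)u + (-2288/3) = 0, so u = -22/3.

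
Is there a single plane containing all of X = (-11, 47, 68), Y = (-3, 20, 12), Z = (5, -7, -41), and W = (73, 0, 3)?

With X as base: XY = (8, -27, -56), XZ = (16, -54, -109), XW = (84, -47, -65).
XZ × XW = (-1613, -8116, 3784).
XY · (XZ × XW) = -5676.
Since -5676 ≠ 0, the four points are not coplanar.

No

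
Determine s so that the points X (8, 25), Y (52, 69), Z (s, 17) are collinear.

The three points are collinear iff det[XY; XZ] = 0.
This determinant is linear in s: (-44)s + (0) = 0, so s = 0.

0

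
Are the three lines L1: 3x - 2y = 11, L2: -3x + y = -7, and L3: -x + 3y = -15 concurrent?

No

Intersecting L1 and L2: solving the 2×2 system gives (x, y) = (1, -4).
Substitute into L3: (-1)(1) + (3)(-4) = -13.
But L3 requires -15 ≠ -13, so the three lines have no common point.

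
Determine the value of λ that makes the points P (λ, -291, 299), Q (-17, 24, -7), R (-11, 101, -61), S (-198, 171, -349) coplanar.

Coplanarity ⇔ det[PQ; PR; PS] = 0.
Expanding, this is linear in λ: (18396)λ + (-496692) = 0.
So λ = 27.

27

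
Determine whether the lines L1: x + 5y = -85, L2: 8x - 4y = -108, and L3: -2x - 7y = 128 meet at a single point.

Intersecting L1 and L2: solving the 2×2 system gives (x, y) = (-20, -13).
Substitute into L3: (-2)(-20) + (-7)(-13) = 131.
But L3 requires 128 ≠ 131, so the three lines have no common point.

No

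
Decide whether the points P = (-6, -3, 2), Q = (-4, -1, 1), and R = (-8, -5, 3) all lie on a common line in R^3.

PQ = (2, 2, -1), PR = (-2, -2, 1).
PQ × PR = (0, 0, 0).
The cross product vanishes, so the three points are collinear.

Yes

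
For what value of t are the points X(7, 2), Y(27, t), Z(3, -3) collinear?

27

The three points are collinear iff det[XY; XZ] = 0.
This determinant is linear in t: (4)t + (-108) = 0, so t = 27.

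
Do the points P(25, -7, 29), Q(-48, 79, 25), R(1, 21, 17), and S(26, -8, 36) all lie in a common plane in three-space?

A normal to the plane through P, Q, R is n = PQ × PR = (-920, -780, 20).
The plane has equation n·X = -16960. For S: n·S = -16960.
Equal, so S lies in the plane and all four are coplanar.

Yes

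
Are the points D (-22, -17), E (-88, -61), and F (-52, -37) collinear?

DE = (-66, -44), DF = (-30, -20).
Checking proportionality: DF = 5/11·DE, so the vectors are parallel and the points are collinear.

Yes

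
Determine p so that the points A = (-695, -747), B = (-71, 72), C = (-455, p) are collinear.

The three points are collinear iff det[AB; AC] = 0.
This determinant is linear in p: (624)p + (269568) = 0, so p = -432.

-432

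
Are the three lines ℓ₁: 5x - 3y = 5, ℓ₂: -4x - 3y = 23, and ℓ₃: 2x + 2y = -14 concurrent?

Lines aᵢx + bᵢy = cᵢ with pairwise distinct directions are concurrent exactly when det[aᵢ bᵢ cᵢ] = 0.
Here the determinant is 0.
It vanishes, so the lines are concurrent at (-2, -5).

Yes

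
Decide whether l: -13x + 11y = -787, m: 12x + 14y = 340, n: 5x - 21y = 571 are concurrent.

Yes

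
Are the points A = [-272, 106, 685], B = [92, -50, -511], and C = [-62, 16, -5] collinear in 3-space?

Yes

AB = (364, -156, -1196), AC = (210, -90, -690).
AB × AC = (0, 0, 0).
The cross product vanishes, so the three points are collinear.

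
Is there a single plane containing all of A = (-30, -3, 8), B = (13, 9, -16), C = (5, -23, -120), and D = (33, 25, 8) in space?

With A as base: AB = (43, 12, -24), AC = (35, -20, -128), AD = (63, 28, 0).
AC × AD = (3584, -8064, 2240).
AB · (AC × AD) = 3584.
Since 3584 ≠ 0, the four points are not coplanar.

No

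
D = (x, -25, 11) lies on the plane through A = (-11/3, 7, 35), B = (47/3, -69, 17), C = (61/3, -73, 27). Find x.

-1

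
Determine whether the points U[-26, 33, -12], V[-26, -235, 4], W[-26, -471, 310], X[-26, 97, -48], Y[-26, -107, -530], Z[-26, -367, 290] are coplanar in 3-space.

Yes

The plane through U, V, W has normal n = UV × UW = (-78232, 0, 0) and equation n·P = 2034032.
Checking the remaining points: n·X = 2034032, n·Y = 2034032, n·Z = 2034032.
All equal 2034032, so all 6 points lie in one plane.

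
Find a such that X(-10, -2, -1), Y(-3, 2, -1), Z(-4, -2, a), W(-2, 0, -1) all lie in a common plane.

-1

The points are coplanar iff XY · (XZ × XW) = 0.
Expanding, this is linear in a: (18)a + (18) = 0.
So a = -1.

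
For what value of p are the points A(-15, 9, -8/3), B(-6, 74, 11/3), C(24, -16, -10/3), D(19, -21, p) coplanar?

-4

Normal to plane ABC: n = (115, 253, -2760); plane equation n·P = 7912.
Requiring n·D = 7912: (-2760)p + (-3128) = 7912.
So p = -4.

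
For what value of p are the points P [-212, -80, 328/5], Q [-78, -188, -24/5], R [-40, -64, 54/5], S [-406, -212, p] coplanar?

Normal to plane PQR: n = (35224/5, -23828/5, 20720); plane equation n·X = 1234912/5.
Requiring n·S = 1234912/5: (20720)p + (-9249408/5) = 1234912/5.
So p = 506/5.

506/5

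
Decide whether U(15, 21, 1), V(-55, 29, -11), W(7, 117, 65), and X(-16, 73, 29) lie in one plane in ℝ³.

The four points are coplanar iff the 3×3 determinant with rows UV, UW, UX is zero.
Rows: (-70, 8, -12), (-8, 96, 64), (-31, 52, 28).
Expanding along the first row: (-70)(-640) − (8)(1760) + (-12)(2560) = 0.
Zero determinant ⇒ coplanar.

Yes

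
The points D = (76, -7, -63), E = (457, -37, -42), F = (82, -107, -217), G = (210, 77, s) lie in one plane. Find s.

Coplanarity ⇔ det[DE; DF; DG] = 0.
Expanding, this is linear in s: (-37920)s + (3450720) = 0.
So s = 91.

91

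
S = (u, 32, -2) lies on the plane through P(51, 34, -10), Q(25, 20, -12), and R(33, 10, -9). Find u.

A normal to the plane is n = PQ × PR = (-62, 62, 372).
S lies in the plane iff n · PS = 0.
This gives (-62)u + (6014) = 0, so u = 97.

97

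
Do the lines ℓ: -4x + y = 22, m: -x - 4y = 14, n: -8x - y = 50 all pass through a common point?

Yes

Lines aᵢx + bᵢy = cᵢ with pairwise distinct directions are concurrent exactly when det[aᵢ bᵢ cᵢ] = 0.
Here the determinant is 0.
It vanishes, so the lines are concurrent at (-6, -2).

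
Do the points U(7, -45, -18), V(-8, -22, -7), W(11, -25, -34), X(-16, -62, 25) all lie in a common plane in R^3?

A normal to the plane through U, V, W is n = UV × UW = (-588, -196, -392).
The plane has equation n·P = 11760. For X: n·X = 11760.
Equal, so X lies in the plane and all four are coplanar.

Yes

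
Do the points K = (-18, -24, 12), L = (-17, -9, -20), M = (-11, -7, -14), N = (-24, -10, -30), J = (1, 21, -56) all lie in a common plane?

The plane through K, L, M has normal n = KL × KM = (154, -198, -88) and equation n·P = 924.
Checking the remaining points: n·N = 924, n·J = 924.
All equal 924, so all 5 points lie in one plane.

Yes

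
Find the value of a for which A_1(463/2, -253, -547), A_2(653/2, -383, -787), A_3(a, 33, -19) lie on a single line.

Collinearity requires A_1A_2 × A_1A_3 = 0; each component is linear in a.
The y-component gives (-240)a + (5400) = 0, so a = 45/2.
The remaining components then also vanish.

45/2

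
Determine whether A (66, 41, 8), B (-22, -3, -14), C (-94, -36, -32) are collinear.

No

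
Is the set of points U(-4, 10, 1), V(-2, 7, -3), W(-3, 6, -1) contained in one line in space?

UV = (2, -3, -4), UW = (1, -4, -2).
UV × UW = (-10, 0, -5).
The cross product is nonzero, so the points do not lie on one line.

No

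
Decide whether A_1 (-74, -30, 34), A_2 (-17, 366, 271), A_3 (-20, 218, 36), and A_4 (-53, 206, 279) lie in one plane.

Yes

A normal to the plane through A_1, A_2, A_3 is n = A_1A_2 × A_1A_3 = (-57984, 12684, -7248).
The plane has equation n·P = 3663864. For A_4: n·A_4 = 3663864.
Equal, so A_4 lies in the plane and all four are coplanar.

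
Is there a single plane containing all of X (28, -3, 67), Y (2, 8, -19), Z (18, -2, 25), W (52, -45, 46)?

A normal to the plane through X, Y, Z is n = XY × XZ = (-376, -232, 84).
The plane has equation n·P = -4204. For W: n·W = -5248.
-5248 ≠ -4204, so W is off the plane.

No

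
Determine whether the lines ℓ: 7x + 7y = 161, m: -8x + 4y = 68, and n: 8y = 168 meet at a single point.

Yes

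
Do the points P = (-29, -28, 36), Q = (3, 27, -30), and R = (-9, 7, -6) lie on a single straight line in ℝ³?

No

PQ = (32, 55, -66), PR = (20, 35, -42).
Comparing components 3 and 1: (-66)(20) − (32)(-42) = 24 ≠ 0, so PQ and PR are not parallel and the points are not collinear.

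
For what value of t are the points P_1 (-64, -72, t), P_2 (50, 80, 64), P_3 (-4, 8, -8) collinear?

Direction P_2P_3 = (-54, -72, -72). From the x-coordinate of P_1, the parameter along the line is τ = (-64 − 50)/(-54) = 19/9.
Then t = 64 + 19/9·(-72) = -88.

-88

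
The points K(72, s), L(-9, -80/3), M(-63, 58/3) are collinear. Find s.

-287/3

Collinearity: (K − L) must be parallel to (M − L) = (-54, 46).
Cross-multiplying the components: (s − (-80/3))·(-54) = (81)·(46).
Solving gives s = -287/3.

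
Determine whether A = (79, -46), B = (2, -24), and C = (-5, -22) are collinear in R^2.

Yes

AB = (-77, 22), AC = (-84, 24).
Twice the signed area of △ABC is (-77)(24) − (22)(-84) = 0.
The triangle is degenerate (zero area), so the points are collinear.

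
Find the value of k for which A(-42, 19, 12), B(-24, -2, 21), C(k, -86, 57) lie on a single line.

48

Direction AB = (18, -21, 9). From the y-coordinate of C, the parameter along the line is τ = (-86 − 19)/(-21) = 5.
Then k = (-42) + 5·(18) = 48.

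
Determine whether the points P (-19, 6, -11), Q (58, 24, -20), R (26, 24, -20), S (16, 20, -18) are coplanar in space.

Yes

A normal to the plane through P, Q, R is n = PQ × PR = (0, 288, 576).
The plane has equation n·X = -4608. For S: n·S = -4608.
Equal, so S lies in the plane and all four are coplanar.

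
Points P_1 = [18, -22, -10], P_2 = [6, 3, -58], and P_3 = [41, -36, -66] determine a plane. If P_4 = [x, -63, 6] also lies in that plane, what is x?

Coplanarity requires P_1P_2 · (P_1P_3 × P_1P_4) = 0.
P_1P_2 = (-12, 25, -48), P_1P_3 = (23, -14, -56); the triple product is linear in x with coefficient -2072 and constant term 103600.
Setting it to zero: x = 50.

50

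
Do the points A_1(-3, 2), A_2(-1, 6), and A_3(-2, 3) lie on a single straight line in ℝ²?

No

A_1A_2 = (2, 4), A_1A_3 = (1, 1).
If collinear, A_1A_3 would be a scalar multiple of A_1A_2. But (2)·(1) ≠ (4)·(1) (difference -2), so they are not parallel; the points are not collinear.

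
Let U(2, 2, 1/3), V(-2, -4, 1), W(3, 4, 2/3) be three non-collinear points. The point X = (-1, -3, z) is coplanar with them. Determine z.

1/3

A normal to the plane is n = UV × UW = (-10/3, 2, -2).
X lies in the plane iff n · UX = 0.
This gives (-2)z + (2/3) = 0, so z = 1/3.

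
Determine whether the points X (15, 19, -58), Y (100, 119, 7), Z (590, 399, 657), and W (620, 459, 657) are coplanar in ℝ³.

With X as base: XY = (85, 100, 65), XZ = (575, 380, 715), XW = (605, 440, 715).
XZ × XW = (-42900, 21450, 23100).
XY · (XZ × XW) = 0.
The scalar triple product vanishes, so the four points are coplanar.

Yes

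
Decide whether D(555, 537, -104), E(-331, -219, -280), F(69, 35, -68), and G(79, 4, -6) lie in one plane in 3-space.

The four points are coplanar iff the 3×3 determinant with rows DE, DF, DG is zero.
Rows: (-886, -756, -176), (-486, -502, 36), (-476, -533, 98).
Expanding along the first row: (-886)(-30008) − (-756)(-30492) + (-176)(20086) = 0.
Zero determinant ⇒ coplanar.

Yes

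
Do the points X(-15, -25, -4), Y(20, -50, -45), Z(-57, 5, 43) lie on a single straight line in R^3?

No

XY = (35, -25, -41), XZ = (-42, 30, 47).
Comparing components 2 and 3: (-25)(47) − (-41)(30) = 55 ≠ 0, so XY and XZ are not parallel and the points are not collinear.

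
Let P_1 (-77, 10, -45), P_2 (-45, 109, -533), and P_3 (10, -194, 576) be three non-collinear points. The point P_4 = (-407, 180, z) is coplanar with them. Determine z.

85

Coplanarity requires P_1P_2 · (P_1P_3 × P_1P_4) = 0.
P_1P_2 = (32, 99, -488), P_1P_3 = (87, -204, 621); the triple product is linear in z with coefficient -15141 and constant term 1286985.
Setting it to zero: z = 85.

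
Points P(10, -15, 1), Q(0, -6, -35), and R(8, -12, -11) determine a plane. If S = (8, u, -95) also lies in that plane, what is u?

9

Coplanarity requires PQ · (PR × PS) = 0.
PQ = (-10, 9, -36), PR = (-2, 3, -12); the triple product is linear in u with coefficient -48 and constant term 432.
Setting it to zero: u = 9.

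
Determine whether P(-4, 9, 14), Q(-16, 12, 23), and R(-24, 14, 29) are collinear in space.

PQ = (-12, 3, 9), PR = (-20, 5, 15).
Each component of PR is 5/3 times the corresponding component of PQ, so PR = 5/3·PQ and the points are collinear.

Yes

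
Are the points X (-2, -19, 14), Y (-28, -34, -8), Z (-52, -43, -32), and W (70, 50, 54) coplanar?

Yes

The four points are coplanar iff the 3×3 determinant with rows XY, XZ, XW is zero.
Rows: (-26, -15, -22), (-50, -24, -46), (72, 69, 40).
Expanding along the first row: (-26)(2214) − (-15)(1312) + (-22)(-1722) = 0.
Zero determinant ⇒ coplanar.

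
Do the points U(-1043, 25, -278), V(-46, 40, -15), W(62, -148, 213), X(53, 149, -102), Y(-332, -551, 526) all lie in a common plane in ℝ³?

The plane through U, V, W has normal n = UV × UW = (52864, -198912, -189056) and equation n·P = -7552384.
Checking the remaining points: n·X = -7552384, n·Y = -7393792.
Since n·Y = -7393792 ≠ -7552384, Y is off the plane and the points are not all coplanar.

No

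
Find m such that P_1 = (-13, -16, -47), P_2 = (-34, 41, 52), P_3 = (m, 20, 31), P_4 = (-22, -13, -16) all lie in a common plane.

Normal to plane P_1P_2P_4: n = (1470, -240, 450); plane equation n·P = -36420.
Requiring n·P_3 = -36420: (1470)m + (9150) = -36420.
So m = -31.

-31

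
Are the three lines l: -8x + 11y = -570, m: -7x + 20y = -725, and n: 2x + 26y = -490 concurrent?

No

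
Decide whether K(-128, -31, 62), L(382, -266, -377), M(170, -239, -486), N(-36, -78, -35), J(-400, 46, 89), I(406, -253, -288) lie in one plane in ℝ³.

No

The plane through K, L, M has normal n = KL × KM = (37468, 148658, -36050) and equation n·P = -11639402.
Checking the remaining points: n·N = -11682422, n·J = -11357382, n·I = -12016066.
Since n·N = -11682422 ≠ -11639402, N is off the plane and the points are not all coplanar.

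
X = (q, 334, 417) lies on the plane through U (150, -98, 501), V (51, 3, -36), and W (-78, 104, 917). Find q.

-318

Coplanarity requires UV · (UW × UX) = 0.
UV = (-99, 101, -537), UW = (-228, 202, 416); the triple product is linear in q with coefficient 150490 and constant term 47855820.
Setting it to zero: q = -318.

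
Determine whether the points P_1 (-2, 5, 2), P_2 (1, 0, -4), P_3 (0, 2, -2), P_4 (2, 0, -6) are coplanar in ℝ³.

Yes

The four points are coplanar iff the 3×3 determinant with rows P_1P_2, P_1P_3, P_1P_4 is zero.
Rows: (3, -5, -6), (2, -3, -4), (4, -5, -8).
Expanding along the first row: (3)(4) − (-5)(0) + (-6)(2) = 0.
Zero determinant ⇒ coplanar.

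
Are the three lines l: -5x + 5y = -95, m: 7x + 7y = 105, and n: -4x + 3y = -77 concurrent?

The three lines meet at one point iff the augmented coefficient matrix [aᵢ bᵢ cᵢ] has rank < 3, i.e. its determinant vanishes.
Here the determinant is 210.
Nonzero, so no common point exists.

No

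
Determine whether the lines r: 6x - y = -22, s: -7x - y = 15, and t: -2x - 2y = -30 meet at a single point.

No

The three lines meet at one point iff the augmented coefficient matrix [aᵢ bᵢ cᵢ] has rank < 3, i.e. its determinant vanishes.
Here the determinant is 336.
Nonzero, so no common point exists.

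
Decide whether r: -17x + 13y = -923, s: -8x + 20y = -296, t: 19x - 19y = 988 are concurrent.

No

Lines aᵢx + bᵢy = cᵢ with pairwise distinct directions are concurrent exactly when det[aᵢ bᵢ cᵢ] = 0.
Here the determinant is -228.
Nonzero, so no common point exists.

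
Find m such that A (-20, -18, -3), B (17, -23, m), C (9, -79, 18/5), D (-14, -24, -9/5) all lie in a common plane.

18/5

Normal to plane ACD: n = (-168/5, 24/5, 192); plane equation n·P = 48/5.
Requiring n·B = 48/5: (192)m + (-3408/5) = 48/5.
So m = 18/5.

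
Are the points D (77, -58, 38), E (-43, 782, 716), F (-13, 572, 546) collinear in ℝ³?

No

DE = (-120, 840, 678), DF = (-90, 630, 508).
Comparing components 2 and 3: (840)(508) − (678)(630) = -420 ≠ 0, so DE and DF are not parallel and the points are not collinear.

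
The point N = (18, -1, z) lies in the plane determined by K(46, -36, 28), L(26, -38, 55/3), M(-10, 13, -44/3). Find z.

11/3

The plane through K, L, M has equation 559x − 312y − 1092z = 6370.
Substituting N: (-1092)z + (10374) = 6370, so z = 11/3.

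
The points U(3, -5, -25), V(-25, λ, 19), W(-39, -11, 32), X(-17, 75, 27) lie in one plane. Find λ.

Coplanarity ⇔ det[UV; UW; UX] = 0.
Expanding, this is linear in λ: (1044)λ + (-11484) = 0.
So λ = 11.

11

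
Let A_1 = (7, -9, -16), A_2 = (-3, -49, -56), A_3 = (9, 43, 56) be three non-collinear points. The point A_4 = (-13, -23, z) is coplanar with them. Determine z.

A normal to the plane is n = A_1A_2 × A_1A_3 = (-800, 640, -440).
A_4 lies in the plane iff n · A_1A_4 = 0.
This gives (-440)z + (0) = 0, so z = 0.

0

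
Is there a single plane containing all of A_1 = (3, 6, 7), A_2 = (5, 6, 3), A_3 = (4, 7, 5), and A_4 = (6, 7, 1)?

A normal to the plane through A_1, A_2, A_3 is n = A_1A_2 × A_1A_3 = (4, 0, 2).
The plane has equation n·P = 26. For A_4: n·A_4 = 26.
Equal, so A_4 lies in the plane and all four are coplanar.

Yes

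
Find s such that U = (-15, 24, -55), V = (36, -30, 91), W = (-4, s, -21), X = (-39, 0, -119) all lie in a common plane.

Normal to plane UVX: n = (6960, -240, -2520); plane equation n·P = 28440.
Requiring n·W = 28440: (-240)s + (25080) = 28440.
So s = -14.

-14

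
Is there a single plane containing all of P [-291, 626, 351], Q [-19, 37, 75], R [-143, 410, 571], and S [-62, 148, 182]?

Yes

A normal to the plane through P, Q, R is n = PQ × PR = (-189196, -100688, 28420).
The plane has equation n·X = 2000768. For S: n·S = 2000768.
Equal, so S lies in the plane and all four are coplanar.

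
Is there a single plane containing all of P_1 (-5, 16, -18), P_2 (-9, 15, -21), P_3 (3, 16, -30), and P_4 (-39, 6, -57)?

The four points are coplanar iff the 3×3 determinant with rows P_1P_2, P_1P_3, P_1P_4 is zero.
Rows: (-4, -1, -3), (8, 0, -12), (-34, -10, -39).
Expanding along the first row: (-4)(-120) − (-1)(-720) + (-3)(-80) = 0.
Zero determinant ⇒ coplanar.

Yes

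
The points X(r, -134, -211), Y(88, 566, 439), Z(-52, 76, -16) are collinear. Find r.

-112

Direction YZ = (-140, -490, -455). From the y-coordinate of X, the parameter along the line is τ = (-134 − 566)/(-490) = 10/7.
Then r = 88 + 10/7·(-140) = -112.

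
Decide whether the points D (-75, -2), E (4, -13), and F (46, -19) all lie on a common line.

DE = (79, -11), DF = (121, -17).
If collinear, DF would be a scalar multiple of DE. But (79)·(-17) ≠ (-11)·(121) (difference -12), so they are not parallel; the points are not collinear.

No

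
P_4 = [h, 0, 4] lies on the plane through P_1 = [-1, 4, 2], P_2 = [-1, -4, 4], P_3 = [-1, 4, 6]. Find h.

-1

A normal to the plane is n = P_1P_2 × P_1P_3 = (-32, 0, 0).
P_4 lies in the plane iff n · P_1P_4 = 0.
This gives (-32)h + (-32) = 0, so h = -1.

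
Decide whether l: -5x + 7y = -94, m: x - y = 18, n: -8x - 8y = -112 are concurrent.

Yes

Lines aᵢx + bᵢy = cᵢ with pairwise distinct directions are concurrent exactly when det[aᵢ bᵢ cᵢ] = 0.
Here the determinant is 0.
It vanishes, so the lines are concurrent at (16, -2).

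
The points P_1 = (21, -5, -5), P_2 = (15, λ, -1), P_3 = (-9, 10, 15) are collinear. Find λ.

Collinearity requires P_1P_2 × P_1P_3 = 0; each component is linear in λ.
The x-component gives (20)λ + (40) = 0, so λ = -2.
The remaining components then also vanish.

-2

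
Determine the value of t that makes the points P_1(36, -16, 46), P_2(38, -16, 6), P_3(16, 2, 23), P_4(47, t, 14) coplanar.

Normal to plane P_1P_2P_3: n = (720, 846, 36); plane equation n·P = 14040.
Requiring n·P_4 = 14040: (846)t + (34344) = 14040.
So t = -24.

-24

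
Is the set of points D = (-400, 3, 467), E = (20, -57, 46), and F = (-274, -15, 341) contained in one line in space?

No

DE = (420, -60, -421), DF = (126, -18, -126).
DE × DF = (-18, -126, 0).
The cross product is nonzero, so the points do not lie on one line.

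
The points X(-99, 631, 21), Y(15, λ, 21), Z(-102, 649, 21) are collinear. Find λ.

-53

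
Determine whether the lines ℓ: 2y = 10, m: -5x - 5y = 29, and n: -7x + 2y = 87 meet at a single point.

No

Lines aᵢx + bᵢy = cᵢ with pairwise distinct directions are concurrent exactly when det[aᵢ bᵢ cᵢ] = 0.
Here the determinant is 14.
Nonzero, so no common point exists.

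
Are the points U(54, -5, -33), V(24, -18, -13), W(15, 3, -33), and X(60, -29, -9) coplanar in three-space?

No

A normal to the plane through U, V, W is n = UV × UW = (-160, -780, -747).
The plane has equation n·P = 19911. For X: n·X = 19743.
19743 ≠ 19911, so X is off the plane.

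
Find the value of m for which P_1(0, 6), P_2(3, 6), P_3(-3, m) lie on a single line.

6

Collinearity: (P_3 − P_1) must be parallel to (P_2 − P_1) = (3, 0).
Cross-multiplying the components: (m − 6)·(3) = (-3)·(0).
Solving gives m = 6.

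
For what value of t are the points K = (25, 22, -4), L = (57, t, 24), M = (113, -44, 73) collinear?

-2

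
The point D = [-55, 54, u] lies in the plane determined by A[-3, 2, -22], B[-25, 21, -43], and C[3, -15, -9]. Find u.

-76

A normal to the plane is n = AB × AC = (-110, 160, 260).
D lies in the plane iff n · AD = 0.
This gives (260)u + (19760) = 0, so u = -76.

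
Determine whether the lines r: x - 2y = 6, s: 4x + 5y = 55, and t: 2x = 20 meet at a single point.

No

Intersecting r and s: solving the 2×2 system gives (x, y) = (140/13, 31/13).
Substitute into t: (2)(140/13) + (0)(31/13) = 280/13.
But t requires 20 ≠ 280/13, so the three lines have no common point.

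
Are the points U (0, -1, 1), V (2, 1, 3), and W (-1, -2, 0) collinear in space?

UV = (2, 2, 2), UW = (-1, -1, -1).
UV × UW = (0, 0, 0).
The cross product vanishes, so the three points are collinear.

Yes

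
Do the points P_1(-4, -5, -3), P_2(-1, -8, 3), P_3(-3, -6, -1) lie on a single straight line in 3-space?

P_1P_2 = (3, -3, 6), P_1P_3 = (1, -1, 2).
P_1P_2 × P_1P_3 = (0, 0, 0).
The cross product vanishes, so the three points are collinear.

Yes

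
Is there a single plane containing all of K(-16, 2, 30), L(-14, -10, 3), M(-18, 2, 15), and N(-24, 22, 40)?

With K as base: KL = (2, -12, -27), KM = (-2, 0, -15), KN = (-8, 20, 10).
KM × KN = (300, 140, -40).
KL · (KM × KN) = 0.
The scalar triple product vanishes, so the four points are coplanar.

Yes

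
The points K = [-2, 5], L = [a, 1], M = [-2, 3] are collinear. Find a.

-2

Collinearity: (L − K) must be parallel to (M − K) = (0, -2).
Cross-multiplying the components: (a − (-2))·(-2) = (-4)·(0).
Solving gives a = -2.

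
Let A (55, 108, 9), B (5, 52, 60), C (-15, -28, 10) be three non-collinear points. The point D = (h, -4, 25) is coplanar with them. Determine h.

-9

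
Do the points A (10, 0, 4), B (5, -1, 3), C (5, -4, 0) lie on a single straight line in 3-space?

No

AB = (-5, -1, -1), AC = (-5, -4, -4).
Comparing components 3 and 1: (-1)(-5) − (-5)(-4) = -15 ≠ 0, so AB and AC are not parallel and the points are not collinear.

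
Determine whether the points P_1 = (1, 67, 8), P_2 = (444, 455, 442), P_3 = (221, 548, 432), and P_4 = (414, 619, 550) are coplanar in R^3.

The four points are coplanar iff the 3×3 determinant with rows P_1P_2, P_1P_3, P_1P_4 is zero.
Rows: (443, 388, 434), (220, 481, 424), (413, 552, 542).
Expanding along the first row: (443)(26654) − (388)(-55872) + (434)(-77213) = -24384.
Nonzero ⇒ not coplanar.

No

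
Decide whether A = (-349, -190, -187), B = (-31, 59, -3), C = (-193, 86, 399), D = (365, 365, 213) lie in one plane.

A normal to the plane through A, B, C is n = AB × AC = (95130, -157644, 48924).
The plane has equation n·P = -12396798. For D: n·D = -12396798.
Equal, so D lies in the plane and all four are coplanar.

Yes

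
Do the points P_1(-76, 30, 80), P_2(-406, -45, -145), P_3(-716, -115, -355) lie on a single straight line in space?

No

P_1P_2 = (-330, -75, -225), P_1P_3 = (-640, -145, -435).
Comparing components 3 and 1: (-225)(-640) − (-330)(-435) = 450 ≠ 0, so P_1P_2 and P_1P_3 are not parallel and the points are not collinear.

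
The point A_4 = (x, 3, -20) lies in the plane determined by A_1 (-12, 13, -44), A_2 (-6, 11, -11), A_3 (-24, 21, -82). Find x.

0

Coplanarity requires A_1A_2 · (A_1A_3 × A_1A_4) = 0.
A_1A_2 = (6, -2, 33), A_1A_3 = (-12, 8, -38); the triple product is linear in x with coefficient -188 and constant term 0.
Setting it to zero: x = 0.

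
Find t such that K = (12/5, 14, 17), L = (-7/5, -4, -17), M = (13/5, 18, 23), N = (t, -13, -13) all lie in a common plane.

27/5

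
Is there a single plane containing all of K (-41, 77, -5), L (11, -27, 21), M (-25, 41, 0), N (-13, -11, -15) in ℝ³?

Yes

A normal to the plane through K, L, M is n = KL × KM = (416, 156, -208).
The plane has equation n·P = -4004. For N: n·N = -4004.
Equal, so N lies in the plane and all four are coplanar.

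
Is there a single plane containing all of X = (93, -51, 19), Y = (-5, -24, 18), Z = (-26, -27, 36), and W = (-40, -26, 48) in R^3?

The four points are coplanar iff the 3×3 determinant with rows XY, XZ, XW is zero.
Rows: (-98, 27, -1), (-119, 24, 17), (-133, 25, 29).
Expanding along the first row: (-98)(271) − (27)(-1190) + (-1)(217) = 5355.
Nonzero ⇒ not coplanar.

No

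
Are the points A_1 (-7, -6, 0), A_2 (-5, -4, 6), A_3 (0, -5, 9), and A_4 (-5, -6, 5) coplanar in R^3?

The four points are coplanar iff the 3×3 determinant with rows A_1A_2, A_1A_3, A_1A_4 is zero.
Rows: (2, 2, 6), (7, 1, 9), (2, 0, 5).
Expanding along the first row: (2)(5) − (2)(17) + (6)(-2) = -36.
Nonzero ⇒ not coplanar.

No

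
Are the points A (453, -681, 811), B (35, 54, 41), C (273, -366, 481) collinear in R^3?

AB = (-418, 735, -770), AC = (-180, 315, -330).
AB × AC = (0, 660, 630).
The cross product is nonzero, so the points do not lie on one line.

No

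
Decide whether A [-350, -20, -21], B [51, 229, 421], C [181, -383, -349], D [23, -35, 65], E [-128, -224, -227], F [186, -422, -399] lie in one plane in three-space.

The plane through A, B, C has normal n = AB × AC = (78774, 366230, -277782) and equation n·P = -29062078.
Checking the remaining points: n·D = -29062078, n·E = -29062078, n·F = -29062078.
All equal -29062078, so all 6 points lie in one plane.

Yes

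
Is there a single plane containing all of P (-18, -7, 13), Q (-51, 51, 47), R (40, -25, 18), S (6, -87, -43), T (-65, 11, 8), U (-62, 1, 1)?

No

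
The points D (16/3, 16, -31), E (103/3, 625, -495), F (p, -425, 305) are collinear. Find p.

Direction DE = (29, 609, -464). From the y-coordinate of F, the parameter along the line is τ = (-425 − 16)/609 = -21/29.
Then p = 16/3 + (-21/29)·(29) = -47/3.

-47/3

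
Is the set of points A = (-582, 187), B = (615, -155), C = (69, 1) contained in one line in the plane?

Yes

AB = (1197, -342), AC = (651, -186).
Twice the signed area of △ABC is (1197)(-186) − (-342)(651) = 0.
The triangle is degenerate (zero area), so the points are collinear.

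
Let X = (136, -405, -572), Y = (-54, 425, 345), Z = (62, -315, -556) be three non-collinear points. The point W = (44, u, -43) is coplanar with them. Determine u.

55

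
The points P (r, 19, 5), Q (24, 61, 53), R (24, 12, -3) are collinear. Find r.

24

Direction QR = (0, -49, -56). From the y-coordinate of P, the parameter along the line is τ = (19 − 61)/(-49) = 6/7.
Then r = 24 + 6/7·(0) = 24.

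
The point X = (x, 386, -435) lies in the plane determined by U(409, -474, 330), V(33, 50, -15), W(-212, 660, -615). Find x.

-15

Coplanarity requires UV · (UW × UX) = 0.
UV = (-376, 524, -345), UW = (-621, 1134, -945); the triple product is linear in x with coefficient -103950 and constant term -1559250.
Setting it to zero: x = -15.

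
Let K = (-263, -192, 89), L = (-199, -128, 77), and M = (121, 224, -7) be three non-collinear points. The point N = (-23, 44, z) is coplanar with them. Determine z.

Coplanarity requires KL · (KM × KN) = 0.
KL = (64, 64, -12), KM = (384, 416, -96); the triple product is linear in z with coefficient 2048 and constant term -96256.
Setting it to zero: z = 47.

47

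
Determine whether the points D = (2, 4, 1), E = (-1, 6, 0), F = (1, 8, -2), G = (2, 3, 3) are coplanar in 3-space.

The four points are coplanar iff the 3×3 determinant with rows DE, DF, DG is zero.
Rows: (-3, 2, -1), (-1, 4, -3), (0, -1, 2).
Expanding along the first row: (-3)(5) − (2)(-2) + (-1)(1) = -12.
Nonzero ⇒ not coplanar.

No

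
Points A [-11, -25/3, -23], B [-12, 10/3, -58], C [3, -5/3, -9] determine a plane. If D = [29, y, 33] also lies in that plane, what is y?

5

A normal to the plane is n = AB × AC = (1190/3, -476, -170).
D lies in the plane iff n · AD = 0.
This gives (-476)y + (2380) = 0, so y = 5.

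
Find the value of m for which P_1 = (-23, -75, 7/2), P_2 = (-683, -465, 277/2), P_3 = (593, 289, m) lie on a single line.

-245/2

Collinearity requires P_1P_2 × P_1P_3 = 0; each component is linear in m.
The x-component gives (-390)m + (-47775) = 0, so m = -245/2.
The remaining components then also vanish.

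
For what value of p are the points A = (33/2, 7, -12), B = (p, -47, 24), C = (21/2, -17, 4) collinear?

Direction AC = (-6, -24, 16). From the y-coordinate of B, the parameter along the line is τ = (-47 − 7)/(-24) = 9/4.
Then p = 33/2 + 9/4·(-6) = 3.

3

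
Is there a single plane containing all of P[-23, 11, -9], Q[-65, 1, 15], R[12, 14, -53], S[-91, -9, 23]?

No

The four points are coplanar iff the 3×3 determinant with rows PQ, PR, PS is zero.
Rows: (-42, -10, 24), (35, 3, -44), (-68, -20, 32).
Expanding along the first row: (-42)(-784) − (-10)(-1872) + (24)(-496) = 2304.
Nonzero ⇒ not coplanar.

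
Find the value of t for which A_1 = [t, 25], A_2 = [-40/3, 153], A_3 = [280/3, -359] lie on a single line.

40/3

The three points are collinear iff det[A_1A_2; A_1A_3] = 0.
This determinant is linear in t: (512)t + (-20480/3) = 0, so t = 40/3.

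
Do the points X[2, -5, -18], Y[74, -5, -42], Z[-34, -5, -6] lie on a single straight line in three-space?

XY = (72, 0, -24), XZ = (-36, 0, 12).
Each component of XZ is -1/2 times the corresponding component of XY, so XZ = -1/2·XY and the points are collinear.

Yes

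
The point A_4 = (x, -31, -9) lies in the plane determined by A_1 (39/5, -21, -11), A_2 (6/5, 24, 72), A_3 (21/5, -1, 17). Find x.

54/5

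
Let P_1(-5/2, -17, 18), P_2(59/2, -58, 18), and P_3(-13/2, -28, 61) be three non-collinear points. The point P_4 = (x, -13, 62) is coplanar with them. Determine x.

A normal to the plane is n = P_1P_2 × P_1P_3 = (-1763, -1376, -516).
P_4 lies in the plane iff n · P_1P_4 = 0.
This gives (-1763)x + (-65231/2) = 0, so x = -37/2.

-37/2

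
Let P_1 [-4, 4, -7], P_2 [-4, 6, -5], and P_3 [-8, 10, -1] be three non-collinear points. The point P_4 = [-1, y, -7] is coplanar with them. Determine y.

4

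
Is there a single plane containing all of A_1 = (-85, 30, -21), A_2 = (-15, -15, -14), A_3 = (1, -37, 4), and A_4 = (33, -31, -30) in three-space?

Yes

A normal to the plane through A_1, A_2, A_3 is n = A_1A_2 × A_1A_3 = (-656, -1148, -820).
The plane has equation n·P = 38540. For A_4: n·A_4 = 38540.
Equal, so A_4 lies in the plane and all four are coplanar.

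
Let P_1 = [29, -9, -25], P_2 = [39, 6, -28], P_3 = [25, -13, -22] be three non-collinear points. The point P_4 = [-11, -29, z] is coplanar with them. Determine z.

23

The plane through P_1, P_2, P_3 has equation 33x − 18y + 20z = 619.
Substituting P_4: (20)z + (159) = 619, so z = 23.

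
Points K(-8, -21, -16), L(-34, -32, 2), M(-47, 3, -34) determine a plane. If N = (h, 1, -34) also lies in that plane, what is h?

-37

Coplanarity requires KL · (KM × KN) = 0.
KL = (-26, -11, 18), KM = (-39, 24, -18); the triple product is linear in h with coefficient -234 and constant term -8658.
Setting it to zero: h = -37.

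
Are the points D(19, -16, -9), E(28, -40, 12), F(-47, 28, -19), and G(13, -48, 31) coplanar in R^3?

No

With D as base: DE = (9, -24, 21), DF = (-66, 44, -10), DG = (-6, -32, 40).
DF × DG = (1440, 2700, 2376).
DE · (DF × DG) = -1944.
Since -1944 ≠ 0, the four points are not coplanar.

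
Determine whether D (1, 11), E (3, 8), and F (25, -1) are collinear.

No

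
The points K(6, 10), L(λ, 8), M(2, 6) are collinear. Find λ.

The three points are collinear iff det[KL; KM] = 0.
This determinant is linear in λ: (-4)λ + (16) = 0, so λ = 4.

4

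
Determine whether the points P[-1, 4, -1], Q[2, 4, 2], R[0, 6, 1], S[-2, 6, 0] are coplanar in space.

The four points are coplanar iff the 3×3 determinant with rows PQ, PR, PS is zero.
Rows: (3, 0, 3), (1, 2, 2), (-1, 2, 1).
Expanding along the first row: (3)(-2) − (0)(3) + (3)(4) = 6.
Nonzero ⇒ not coplanar.

No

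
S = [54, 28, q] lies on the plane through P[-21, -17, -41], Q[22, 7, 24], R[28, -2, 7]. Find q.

79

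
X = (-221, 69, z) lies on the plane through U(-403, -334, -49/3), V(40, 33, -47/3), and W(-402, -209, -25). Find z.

Coplanarity requires UV · (UW × UX) = 0.
UV = (443, 367, 2/3), UW = (1, 125, -26/3); the triple product is linear in z with coefficient 55008 and constant term 1851936.
Setting it to zero: z = -101/3.

-101/3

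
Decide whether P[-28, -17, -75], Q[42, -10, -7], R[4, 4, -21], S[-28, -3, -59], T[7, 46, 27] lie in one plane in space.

No

The plane through P, Q, R has normal n = PQ × PR = (-1050, -1604, 1246) and equation n·X = -36782.
Checking the remaining points: n·S = -39302, n·T = -47492.
Since n·S = -39302 ≠ -36782, S is off the plane and the points are not all coplanar.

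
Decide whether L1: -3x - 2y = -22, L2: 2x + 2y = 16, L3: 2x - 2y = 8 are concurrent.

Lines aᵢx + bᵢy = cᵢ with pairwise distinct directions are concurrent exactly when det[aᵢ bᵢ cᵢ] = 0.
Here the determinant is 0.
It vanishes, so the lines are concurrent at (6, 2).

Yes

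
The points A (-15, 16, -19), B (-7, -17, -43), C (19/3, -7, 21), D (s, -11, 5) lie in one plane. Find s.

Normal to plane ABC: n = (-1872, -832, 520); plane equation n·P = 4888.
Requiring n·D = 4888: (-1872)s + (11752) = 4888.
So s = 11/3.

11/3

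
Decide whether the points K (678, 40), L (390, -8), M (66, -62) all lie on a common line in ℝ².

KL = (-288, -48), KM = (-612, -102).
Checking proportionality: KM = 17/8·KL, so the vectors are parallel and the points are collinear.

Yes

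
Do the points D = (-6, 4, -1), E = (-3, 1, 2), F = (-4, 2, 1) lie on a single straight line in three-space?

DE = (3, -3, 3), DF = (2, -2, 2).
Each component of DF is 2/3 times the corresponding component of DE, so DF = 2/3·DE and the points are collinear.

Yes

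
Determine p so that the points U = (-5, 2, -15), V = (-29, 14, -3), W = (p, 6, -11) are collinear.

-13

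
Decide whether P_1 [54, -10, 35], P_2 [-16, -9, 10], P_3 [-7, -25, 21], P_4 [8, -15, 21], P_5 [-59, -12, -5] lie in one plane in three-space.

No

The plane through P_1, P_2, P_3 has normal n = P_1P_2 × P_1P_3 = (-389, 545, 1111) and equation n·P = 12429.
Checking the remaining points: n·P_4 = 12044, n·P_5 = 10856.
Since n·P_4 = 12044 ≠ 12429, P_4 is off the plane and the points are not all coplanar.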